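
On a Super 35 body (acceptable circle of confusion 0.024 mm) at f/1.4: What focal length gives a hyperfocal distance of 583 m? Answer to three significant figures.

From H = f²/(N·c) + f, with f ≪ H: f ≈ √(H·N·c) = √(583000 × 1.4 × 0.024) = √19589 ≈ 140.0 mm.
The +f correction barely moves this — solving exactly, f² + N·c·f − N·c·H = 0 ⇒ f = (−N·c + √((N·c)² + 4·N·c·H))/2 = (−0.0336 + √78355)/2 ≈ 139.94 mm, so f ≈ 140 mm.

140 mm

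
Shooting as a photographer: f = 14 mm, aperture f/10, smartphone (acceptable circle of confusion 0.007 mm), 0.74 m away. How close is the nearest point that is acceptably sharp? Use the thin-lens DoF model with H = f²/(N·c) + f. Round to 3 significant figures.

Hyperfocal distance H = f²/(N·c) + f = 14²/(10 × 0.007) + 14 = 196/0.07 + 14 ≈ 2814.0 mm ≈ 2.814 m.
Near limit Dn = s·(H − f)/(H + s − 2f) = 740 × (2814.0 − 14) / (2814.0 + 740 − 2 × 14) = 740 × 2800.0 / 3526.0 ≈ 587.63 mm ≈ 0.588 m.

0.588 m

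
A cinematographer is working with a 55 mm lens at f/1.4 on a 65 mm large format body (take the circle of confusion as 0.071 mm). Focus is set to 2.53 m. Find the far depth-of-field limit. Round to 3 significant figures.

2.75 m

Hyperfocal distance H = f²/(N·c) + f = 55²/(1.4 × 0.071) + 55 = 3025/0.0994 + 55 ≈ 30487.6 mm ≈ 30.49 m.
Far limit Df = s·(H − f)/(H − s) = 2530 × (30487.6 − 55) / (30487.6 − 2530) = 2530 × 30432.6 / 27957.6 ≈ 2754.0 mm ≈ 2.75 m.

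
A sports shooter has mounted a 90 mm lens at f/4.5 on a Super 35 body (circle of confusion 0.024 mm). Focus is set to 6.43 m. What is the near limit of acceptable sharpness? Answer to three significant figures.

Hyperfocal distance H = f²/(N·c) + f = 90²/(4.5 × 0.024) + 90 = 8100/0.108 + 90 ≈ 75090.0 mm ≈ 75.09 m.
Near limit Dn = s·(H − f)/(H + s − 2f) = 6430 × (75090.0 − 90) / (75090.0 + 6430 − 2 × 90) = 6430 × 75000.0 / 81340.0 ≈ 5928.8 mm ≈ 5.93 m.

5.93 m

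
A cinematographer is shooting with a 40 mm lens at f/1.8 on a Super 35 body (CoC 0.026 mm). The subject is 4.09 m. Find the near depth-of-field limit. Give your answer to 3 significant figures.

Hyperfocal distance H = f²/(N·c) + f = 40²/(1.8 × 0.026) + 40 = 1600/0.0468 + 40 ≈ 34228.0 mm ≈ 34.23 m.
Near limit Dn = s·(H − f)/(H + s − 2f) = 4090 × (34228.0 − 40) / (34228.0 + 4090 − 2 × 40) = 4090 × 34188.0 / 38238.0 ≈ 3656.8 mm ≈ 3.66 m.

3.66 m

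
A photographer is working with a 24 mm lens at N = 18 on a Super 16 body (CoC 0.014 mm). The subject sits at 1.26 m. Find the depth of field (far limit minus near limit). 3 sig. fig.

Hyperfocal distance H = f²/(N·c) + f = 24²/(18 × 0.014) + 24 = 576/0.252 + 24 ≈ 2309.7 mm ≈ 2.310 m.
Near limit Dn = s·(H − f)/(H + s − 2f) = 1260 × (2309.7 − 24) / (2309.7 + 1260 − 2 × 24) = 1260 × 2285.7 / 3521.7 ≈ 817.8 mm.
Far limit Df = s·(H − f)/(H − s) = 1260 × (2309.7 − 24) / (2309.7 − 1260) = 1260 × 2285.7 / 1049.7 ≈ 2743.6 mm.
Depth of field = Df − Dn = 2743.6 − 817.8 ≈ 1925.8 mm ≈ 1.93 m.

1.93 m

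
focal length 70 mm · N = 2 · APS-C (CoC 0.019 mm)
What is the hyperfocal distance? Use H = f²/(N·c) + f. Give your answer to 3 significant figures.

129 m

Hyperfocal distance H = f²/(N·c) + f = 70²/(2 × 0.019) + 70 = 4900/0.038 + 70 ≈ 129017.4 mm ≈ 129 m.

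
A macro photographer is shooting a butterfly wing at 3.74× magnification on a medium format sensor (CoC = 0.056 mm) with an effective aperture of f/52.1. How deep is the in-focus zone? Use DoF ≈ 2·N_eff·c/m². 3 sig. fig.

At magnification m, DoF ≈ 2·N_eff·c/m² = 2 × 52.1 × 0.056 / 3.74² = 5.835 / 13.99 ≈ 0.417 mm.

0.417 mm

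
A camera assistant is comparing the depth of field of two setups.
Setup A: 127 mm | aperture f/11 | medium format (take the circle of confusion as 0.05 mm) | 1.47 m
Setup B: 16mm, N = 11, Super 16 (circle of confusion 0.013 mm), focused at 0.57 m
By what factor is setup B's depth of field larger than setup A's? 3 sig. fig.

Setup A: H = 127²/(11×0.05) + 127 ≈ 29452.5 mm; DoF = Df − Dn = 1540.55 − 1405.63 ≈ 134.92 mm.
Setup B: H = 16²/(11×0.013) + 16 ≈ 1806.2 mm; DoF = Df − Dn = 825.44 − 435.29 ≈ 390.15 mm.
Ratio = 390.15 / 134.92 ≈ 2.89.

2.89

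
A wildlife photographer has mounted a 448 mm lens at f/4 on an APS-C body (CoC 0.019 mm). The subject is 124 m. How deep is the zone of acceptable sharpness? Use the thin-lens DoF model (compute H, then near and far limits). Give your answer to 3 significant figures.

11.6 m

Hyperfocal distance H = f²/(N·c) + f = 448²/(4 × 0.019) + 448 = 200704/0.076 + 448 ≈ 2641290.1 mm ≈ 2641 m.
Near limit Dn = s·(H − f)/(H + s − 2f) = 124000 × (2641290.1 − 448) / (2641290.1 + 124000 − 2 × 448) = 124000 × 2640842.1 / 2764394.1 ≈ 118458 mm.
Far limit Df = s·(H − f)/(H − s) = 124000 × (2641290.1 − 448) / (2641290.1 − 124000) = 124000 × 2640842.1 / 2517290.1 ≈ 130086 mm.
Depth of field = Df − Dn = 130086 − 118458 ≈ 11628 mm ≈ 11.6 m.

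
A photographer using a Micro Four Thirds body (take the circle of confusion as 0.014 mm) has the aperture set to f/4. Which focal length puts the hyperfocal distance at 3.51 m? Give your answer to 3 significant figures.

From H = f²/(N·c) + f, with f ≪ H: f ≈ √(H·N·c) = √(3510 × 4 × 0.014) = √196.56 ≈ 14.02 mm.
The +f correction barely moves this — solving exactly, f² + N·c·f − N·c·H = 0 ⇒ f = (−N·c + √((N·c)² + 4·N·c·H))/2 = (−0.056 + √786.24)/2 ≈ 13.992 mm, so f ≈ 14.0 mm.

14.0 mm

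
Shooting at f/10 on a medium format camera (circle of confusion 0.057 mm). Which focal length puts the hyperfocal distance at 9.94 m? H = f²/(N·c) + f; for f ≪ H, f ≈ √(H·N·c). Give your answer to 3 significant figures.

75.0 mm

From H = f²/(N·c) + f, with f ≪ H: f ≈ √(H·N·c) = √(9940 × 10 × 0.057) = √5665.8 ≈ 75.27 mm.
Exact: f² + N·c·f − N·c·H = 0 ⇒ f = (−N·c + √((N·c)² + 4·N·c·H))/2 = (−0.57 + √22664)/2 ≈ 74.987 mm ≈ 75.0 mm.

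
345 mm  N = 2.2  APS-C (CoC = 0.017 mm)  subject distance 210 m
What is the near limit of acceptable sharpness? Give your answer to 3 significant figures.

197 m

Hyperfocal distance H = f²/(N·c) + f = 345²/(2.2 × 0.017) + 345 = 119025/0.0374 + 345 ≈ 3182831.6 mm ≈ 3183 m.
Near limit Dn = s·(H − f)/(H + s − 2f) = 210000 × (3182831.6 − 345) / (3182831.6 + 210000 − 2 × 345) = 210000 × 3182486.6 / 3392141.6 ≈ 197021 mm ≈ 197 m.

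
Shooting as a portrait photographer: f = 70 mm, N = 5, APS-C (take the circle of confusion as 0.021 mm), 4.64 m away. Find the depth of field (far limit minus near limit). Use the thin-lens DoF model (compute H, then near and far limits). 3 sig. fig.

Hyperfocal distance H = f²/(N·c) + f = 70²/(5 × 0.021) + 70 = 4900/0.105 + 70 ≈ 46736.7 mm ≈ 46.74 m.
Near limit Dn = s·(H − f)/(H + s − 2f) = 4640 × (46736.7 − 70) / (46736.7 + 4640 − 2 × 70) = 4640 × 46666.7 / 51236.7 ≈ 4226.14 mm.
Far limit Df = s·(H − f)/(H − s) = 4640 × (46736.7 − 70) / (46736.7 − 4640) = 4640 × 46666.7 / 42096.7 ≈ 5143.72 mm.
Depth of field = Df − Dn = 5143.72 − 4226.14 ≈ 917.58 mm ≈ 0.918 m.

0.918 m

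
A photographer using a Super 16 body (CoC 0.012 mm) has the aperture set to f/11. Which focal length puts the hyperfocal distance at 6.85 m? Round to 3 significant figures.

From H = f²/(N·c) + f, with f ≪ H: f ≈ √(H·N·c) = √(6850 × 11 × 0.012) = √904.20 ≈ 30.07 mm.
Exact: f² + N·c·f − N·c·H = 0 ⇒ f = (−N·c + √((N·c)² + 4·N·c·H))/2 = (−0.132 + √3616.8)/2 ≈ 30.004 mm ≈ 30.0 mm.

30.0 mm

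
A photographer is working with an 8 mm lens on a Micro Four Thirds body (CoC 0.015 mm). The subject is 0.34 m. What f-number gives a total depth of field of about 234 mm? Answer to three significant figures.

Write h = H − f = f²/(N·c). The thin-lens limits are Dn = s·h/(h + (s−f)) and Df = s·h/(h − (s−f)), so DoF = Df − Dn = 2·s·(s−f)·h / (h² − (s−f)²).
That is a quadratic in h: DoF·h² − 2·s·(s−f)·h − DoF·(s−f)² = 0 ⇒ h = (s−f)·(s + √(s² + DoF²)) / DoF = 332 × (340 + √(340² + 234²)) / 234 = 332 × (340 + 412.742) / 234 ≈ 1068.0 mm.
Then N = f²/(c·h) = 8² / (0.015 × 1068.0) = 64 / 16.020 ≈ 4.

f/4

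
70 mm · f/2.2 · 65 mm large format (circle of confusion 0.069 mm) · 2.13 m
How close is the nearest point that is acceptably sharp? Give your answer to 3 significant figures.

Hyperfocal distance H = f²/(N·c) + f = 70²/(2.2 × 0.069) + 70 = 4900/0.1518 + 70 ≈ 32349.3 mm ≈ 32.35 m.
Near limit Dn = s·(H − f)/(H + s − 2f) = 2130 × (32349.3 − 70) / (32349.3 + 2130 − 2 × 70) = 2130 × 32279.3 / 34339.3 ≈ 2002.2 mm ≈ 2.00 m.

2.00 m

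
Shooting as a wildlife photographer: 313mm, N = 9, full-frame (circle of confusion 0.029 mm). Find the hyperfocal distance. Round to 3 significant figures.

Hyperfocal distance H = f²/(N·c) + f = 313²/(9 × 0.029) + 313 = 97969/0.261 + 313 ≈ 375673.2 mm ≈ 376 m.

376 m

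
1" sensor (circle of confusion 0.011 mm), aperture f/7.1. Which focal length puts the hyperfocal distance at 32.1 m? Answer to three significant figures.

From H = f²/(N·c) + f, with f ≪ H: f ≈ √(H·N·c) = √(32100 × 7.1 × 0.011) = √2507.0 ≈ 50.07 mm.
Exact: f² + N·c·f − N·c·H = 0 ⇒ f = (−N·c + √((N·c)² + 4·N·c·H))/2 = (−0.0781 + √10028)/2 ≈ 50.031 mm ≈ 50.0 mm.

50.0 mm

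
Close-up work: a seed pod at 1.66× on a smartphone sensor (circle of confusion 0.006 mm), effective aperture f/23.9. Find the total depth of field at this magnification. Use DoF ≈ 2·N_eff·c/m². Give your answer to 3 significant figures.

At magnification m, DoF ≈ 2·N_eff·c/m² = 2 × 23.9 × 0.006 / 1.66² = 0.2868 / 2.756 ≈ 0.104 mm.

0.104 mm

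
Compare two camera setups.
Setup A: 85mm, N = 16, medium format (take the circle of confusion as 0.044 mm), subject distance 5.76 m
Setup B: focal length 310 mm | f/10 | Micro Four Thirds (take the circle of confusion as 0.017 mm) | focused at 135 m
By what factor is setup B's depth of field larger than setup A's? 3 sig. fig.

7.43

Setup A: H = 85²/(16×0.044) + 85 ≈ 10347.8 mm; DoF = Df − Dn = 12885.0 − 3709.0 ≈ 9176.0 mm.
Setup B: H = 310²/(10×0.017) + 310 ≈ 565604.1 mm; DoF = Df − Dn = 177227 − 109023 ≈ 68204 mm.
Ratio = 68204 / 9176.0 ≈ 7.43.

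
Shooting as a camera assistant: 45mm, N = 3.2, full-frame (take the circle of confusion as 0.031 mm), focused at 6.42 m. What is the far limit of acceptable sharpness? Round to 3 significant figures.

9.34 m

Hyperfocal distance H = f²/(N·c) + f = 45²/(3.2 × 0.031) + 45 = 2025/0.0992 + 45 ≈ 20458.3 mm ≈ 20.46 m.
Far limit Df = s·(H − f)/(H − s) = 6420 × (20458.3 − 45) / (20458.3 − 6420) = 6420 × 20413.3 / 14038.3 ≈ 9335.4 mm ≈ 9.34 m.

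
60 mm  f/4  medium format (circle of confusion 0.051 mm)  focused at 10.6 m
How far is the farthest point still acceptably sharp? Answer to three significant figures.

Hyperfocal distance H = f²/(N·c) + f = 60²/(4 × 0.051) + 60 = 3600/0.204 + 60 ≈ 17707.1 mm ≈ 17.71 m.
Far limit Df = s·(H − f)/(H − s) = 10600 × (17707.1 − 60) / (17707.1 − 10600) = 10600 × 17647.1 / 7107.1 ≈ 26320 mm ≈ 26.3 m.

26.3 m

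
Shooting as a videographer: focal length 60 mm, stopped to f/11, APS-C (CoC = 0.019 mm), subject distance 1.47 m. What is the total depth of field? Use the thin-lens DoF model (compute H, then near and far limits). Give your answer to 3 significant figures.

242 mm

Hyperfocal distance H = f²/(N·c) + f = 60²/(11 × 0.019) + 60 = 3600/0.209 + 60 ≈ 17284.9 mm ≈ 17.28 m.
Near limit Dn = s·(H − f)/(H + s − 2f) = 1470 × (17284.9 − 60) / (17284.9 + 1470 − 2 × 60) = 1470 × 17224.9 / 18634.9 ≈ 1358.77 mm.
Far limit Df = s·(H − f)/(H − s) = 1470 × (17284.9 − 60) / (17284.9 − 1470) = 1470 × 17224.9 / 15814.9 ≈ 1601.06 mm.
Depth of field = Df − Dn = 1601.06 − 1358.77 ≈ 242.29 mm.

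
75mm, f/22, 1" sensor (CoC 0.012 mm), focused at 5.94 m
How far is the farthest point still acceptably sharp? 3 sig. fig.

8.20 m

Hyperfocal distance H = f²/(N·c) + f = 75²/(22 × 0.012) + 75 = 5625/0.264 + 75 ≈ 21381.8 mm ≈ 21.38 m.
Far limit Df = s·(H − f)/(H − s) = 5940 × (21381.8 − 75) / (21381.8 − 5940) = 5940 × 21306.8 / 15441.8 ≈ 8196.1 mm ≈ 8.20 m.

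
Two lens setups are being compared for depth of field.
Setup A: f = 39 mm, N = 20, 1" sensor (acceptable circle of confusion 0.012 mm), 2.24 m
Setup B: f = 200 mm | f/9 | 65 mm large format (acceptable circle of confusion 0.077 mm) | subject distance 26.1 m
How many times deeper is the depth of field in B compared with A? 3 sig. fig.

16.6

Setup A: H = 39²/(20×0.012) + 39 ≈ 6376.5 mm; DoF = Df − Dn = 3431.9 − 1662.6 ≈ 1769.3 mm.
Setup B: H = 200²/(9×0.077) + 200 ≈ 57920.1 mm; DoF = Df − Dn = 47344 − 18016 ≈ 29328 mm.
Ratio = 29328 / 1769.3 ≈ 16.6.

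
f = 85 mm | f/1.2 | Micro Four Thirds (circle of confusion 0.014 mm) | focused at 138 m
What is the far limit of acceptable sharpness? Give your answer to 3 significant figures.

Hyperfocal distance H = f²/(N·c) + f = 85²/(1.2 × 0.014) + 85 = 7225/0.0168 + 85 ≈ 430144.5 mm ≈ 430.1 m.
Far limit Df = s·(H − f)/(H − s) = 138000 × (430144.5 − 85) / (430144.5 − 138000) = 138000 × 430059.5 / 292144.5 ≈ 203147 mm ≈ 203 m.

203 m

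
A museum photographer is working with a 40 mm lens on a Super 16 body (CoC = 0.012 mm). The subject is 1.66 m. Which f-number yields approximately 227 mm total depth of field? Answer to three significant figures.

Write h = H − f = f²/(N·c). The thin-lens limits are Dn = s·h/(h + (s−f)) and Df = s·h/(h − (s−f)), so DoF = Df − Dn = 2·s·(s−f)·h / (h² − (s−f)²).
That is a quadratic in h: DoF·h² − 2·s·(s−f)·h − DoF·(s−f)² = 0 ⇒ h = (s−f)·(s + √(s² + DoF²)) / DoF = 1620 × (1660 + √(1660² + 227²)) / 227 = 1620 × (1660 + 1675.45) / 227 ≈ 23804 mm.
Then N = f²/(c·h) = 40² / (0.012 × 23804) = 1600 / 285.64 ≈ 5.60.

f/5.60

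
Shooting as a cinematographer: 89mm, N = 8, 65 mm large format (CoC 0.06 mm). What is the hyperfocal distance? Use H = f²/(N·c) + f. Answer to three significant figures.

16.6 m

Hyperfocal distance H = f²/(N·c) + f = 89²/(8 × 0.06) + 89 = 7921/0.48 + 89 ≈ 16591.1 mm ≈ 16.6 m.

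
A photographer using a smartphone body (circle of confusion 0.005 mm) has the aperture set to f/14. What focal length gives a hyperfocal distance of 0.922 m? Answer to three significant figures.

8.00 mm

From H = f²/(N·c) + f, with f ≪ H: f ≈ √(H·N·c) = √(922 × 14 × 0.005) = √64.540 ≈ 8.034 mm.
Exact: f² + N·c·f − N·c·H = 0 ⇒ f = (−N·c + √((N·c)² + 4·N·c·H))/2 = (−0.07 + √258.16)/2 ≈ 7.9988 mm ≈ 8.00 mm.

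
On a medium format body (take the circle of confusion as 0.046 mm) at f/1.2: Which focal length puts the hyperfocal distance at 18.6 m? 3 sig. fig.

From H = f²/(N·c) + f, with f ≪ H: f ≈ √(H·N·c) = √(18600 × 1.2 × 0.046) = √1026.7 ≈ 32.04 mm.
The +f correction barely moves this — solving exactly, f² + N·c·f − N·c·H = 0 ⇒ f = (−N·c + √((N·c)² + 4·N·c·H))/2 = (−0.0552 + √4106.9)/2 ≈ 32.015 mm, so f ≈ 32.0 mm.

32.0 mm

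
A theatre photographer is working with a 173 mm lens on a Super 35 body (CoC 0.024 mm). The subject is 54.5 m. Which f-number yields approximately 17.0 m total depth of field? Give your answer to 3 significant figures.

Write h = H − f = f²/(N·c). The thin-lens limits are Dn = s·h/(h + (s−f)) and Df = s·h/(h − (s−f)), so DoF = Df − Dn = 2·s·(s−f)·h / (h² − (s−f)²).
That is a quadratic in h: DoF·h² − 2·s·(s−f)·h − DoF·(s−f)² = 0 ⇒ h = (s−f)·(s + √(s² + DoF²)) / DoF = 54327 × (54500 + √(54500² + 17000²)) / 17000 = 54327 × (54500 + 57089.8) / 17000 ≈ 356608 mm.
Then N = f²/(c·h) = 173² / (0.024 × 356608) = 29929 / 8558.6 ≈ 3.50.

f/3.50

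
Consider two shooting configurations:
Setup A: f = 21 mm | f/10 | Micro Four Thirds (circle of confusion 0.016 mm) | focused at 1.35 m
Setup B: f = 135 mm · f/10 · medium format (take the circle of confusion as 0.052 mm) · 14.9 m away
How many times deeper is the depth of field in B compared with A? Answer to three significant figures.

Setup A: H = 21²/(10×0.016) + 21 ≈ 2777.2 mm; DoF = Df − Dn = 2607.1 − 910.8 ≈ 1696.3 mm.
Setup B: H = 135²/(10×0.052) + 135 ≈ 35183.1 mm; DoF = Df − Dn = 25746 − 10484 ≈ 15262 mm.
Ratio = 15262 / 1696.3 ≈ 9.00.

9.00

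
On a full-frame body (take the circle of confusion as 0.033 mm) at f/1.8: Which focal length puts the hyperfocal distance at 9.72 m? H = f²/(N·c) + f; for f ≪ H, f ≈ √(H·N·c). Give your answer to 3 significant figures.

From H = f²/(N·c) + f, with f ≪ H: f ≈ √(H·N·c) = √(9720 × 1.8 × 0.033) = √577.37 ≈ 24.03 mm.
The +f correction barely moves this — solving exactly, f² + N·c·f − N·c·H = 0 ⇒ f = (−N·c + √((N·c)² + 4·N·c·H))/2 = (−0.0594 + √2309.5)/2 ≈ 23.999 mm, so f ≈ 24.0 mm.

24.0 mm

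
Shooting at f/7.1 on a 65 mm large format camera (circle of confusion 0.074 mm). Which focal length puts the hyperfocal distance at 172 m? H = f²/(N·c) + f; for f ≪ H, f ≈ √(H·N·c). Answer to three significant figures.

300 mm

From H = f²/(N·c) + f, with f ≪ H: f ≈ √(H·N·c) = √(172000 × 7.1 × 0.074) = √90369 ≈ 300.6 mm.
Exact: f² + N·c·f − N·c·H = 0 ⇒ f = (−N·c + √((N·c)² + 4·N·c·H))/2 = (−0.5254 + √361475)/2 ≈ 300.35 mm ≈ 300 mm.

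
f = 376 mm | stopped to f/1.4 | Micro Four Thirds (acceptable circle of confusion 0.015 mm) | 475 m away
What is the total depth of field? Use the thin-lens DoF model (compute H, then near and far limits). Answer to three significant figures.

Hyperfocal distance H = f²/(N·c) + f = 376²/(1.4 × 0.015) + 376 = 141376/0.021 + 376 ≈ 6732566.5 mm ≈ 6733 m.
Near limit Dn = s·(H − f)/(H + s − 2f) = 475000 × (6732566.5 − 376) / (6732566.5 + 475000 − 2 × 376) = 475000 × 6732190.5 / 7206814.5 ≈ 443718 mm.
Far limit Df = s·(H − f)/(H − s) = 475000 × (6732566.5 − 376) / (6732566.5 − 475000) = 475000 × 6732190.5 / 6257566.5 ≈ 511028 mm.
Depth of field = Df − Dn = 511028 − 443718 ≈ 67310 mm ≈ 67.3 m.

67.3 m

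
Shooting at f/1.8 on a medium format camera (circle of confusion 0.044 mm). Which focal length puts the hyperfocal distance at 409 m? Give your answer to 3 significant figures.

180 mm

From H = f²/(N·c) + f, with f ≪ H: f ≈ √(H·N·c) = √(409000 × 1.8 × 0.044) = √32393 ≈ 180.0 mm.
The +f correction barely moves this — solving exactly, f² + N·c·f − N·c·H = 0 ⇒ f = (−N·c + √((N·c)² + 4·N·c·H))/2 = (−0.0792 + √129571)/2 ≈ 179.94 mm, so f ≈ 180 mm.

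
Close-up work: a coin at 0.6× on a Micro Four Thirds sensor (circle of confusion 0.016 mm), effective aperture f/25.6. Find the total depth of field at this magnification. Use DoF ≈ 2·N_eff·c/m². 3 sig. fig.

At magnification m, DoF ≈ 2·N_eff·c/m² = 2 × 25.6 × 0.016 / 0.6² = 0.8192 / 0.36 ≈ 2.28 mm.

2.28 mm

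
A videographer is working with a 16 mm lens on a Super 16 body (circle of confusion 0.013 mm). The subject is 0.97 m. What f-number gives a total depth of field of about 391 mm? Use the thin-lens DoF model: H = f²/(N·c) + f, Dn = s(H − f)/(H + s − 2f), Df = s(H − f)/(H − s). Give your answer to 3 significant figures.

Write h = H − f = f²/(N·c). The thin-lens limits are Dn = s·h/(h + (s−f)) and Df = s·h/(h − (s−f)), so DoF = Df − Dn = 2·s·(s−f)·h / (h² − (s−f)²).
That is a quadratic in h: DoF·h² − 2·s·(s−f)·h − DoF·(s−f)² = 0 ⇒ h = (s−f)·(s + √(s² + DoF²)) / DoF = 954 × (970 + √(970² + 391²)) / 391 = 954 × (970 + 1045.84) / 391 ≈ 4918.4 mm.
Then N = f²/(c·h) = 16² / (0.013 × 4918.4) = 256 / 63.940 ≈ 4.

f/4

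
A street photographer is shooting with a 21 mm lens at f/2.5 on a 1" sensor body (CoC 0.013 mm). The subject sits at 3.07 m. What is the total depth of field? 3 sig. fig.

1.45 m

Hyperfocal distance H = f²/(N·c) + f = 21²/(2.5 × 0.013) + 21 = 441/0.0325 + 21 ≈ 13590.2 mm ≈ 13.59 m.
Near limit Dn = s·(H − f)/(H + s − 2f) = 3070 × (13590.2 − 21) / (13590.2 + 3070 − 2 × 21) = 3070 × 13569.2 / 16618.2 ≈ 2506.7 mm.
Far limit Df = s·(H − f)/(H − s) = 3070 × (13590.2 − 21) / (13590.2 − 3070) = 3070 × 13569.2 / 10520.2 ≈ 3959.8 mm.
Depth of field = Df − Dn = 3959.8 − 2506.7 ≈ 1453.1 mm ≈ 1.45 m.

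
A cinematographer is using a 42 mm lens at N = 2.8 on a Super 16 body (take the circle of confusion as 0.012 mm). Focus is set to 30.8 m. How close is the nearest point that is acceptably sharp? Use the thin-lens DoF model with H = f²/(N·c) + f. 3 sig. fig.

19.4 m

Hyperfocal distance H = f²/(N·c) + f = 42²/(2.8 × 0.012) + 42 = 1764/0.0336 + 42 ≈ 52542.0 mm ≈ 52.54 m.
Near limit Dn = s·(H − f)/(H + s − 2f) = 30800 × (52542.0 − 42) / (52542.0 + 30800 − 2 × 42) = 30800 × 52500.0 / 83258.0 ≈ 19422 mm ≈ 19.4 m.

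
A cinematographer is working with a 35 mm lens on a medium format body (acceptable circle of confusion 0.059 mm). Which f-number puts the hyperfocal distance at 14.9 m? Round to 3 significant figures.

Rearrange H = f²/(N·c) + f for N: N = f² / ((H − f)·c).
N = 35² / ((14900 − 35) × 0.059) = 1225 / 877.0 ≈ 1.40.

f/1.40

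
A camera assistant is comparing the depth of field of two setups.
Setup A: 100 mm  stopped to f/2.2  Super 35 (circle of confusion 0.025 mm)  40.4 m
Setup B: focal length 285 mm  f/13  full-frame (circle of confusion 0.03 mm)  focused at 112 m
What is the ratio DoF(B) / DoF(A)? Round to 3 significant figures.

Setup A: H = 100²/(2.2×0.025) + 100 ≈ 181918.2 mm; DoF = Df − Dn = 51905 − 33070 ≈ 18835 mm.
Setup B: H = 285²/(13×0.03) + 285 ≈ 208554.2 mm; DoF = Df − Dn = 241586 − 72898 ≈ 168688 mm.
Ratio = 168688 / 18835 ≈ 8.96.

8.96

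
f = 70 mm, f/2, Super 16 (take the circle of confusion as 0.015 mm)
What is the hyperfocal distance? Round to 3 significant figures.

Hyperfocal distance H = f²/(N·c) + f = 70²/(2 × 0.015) + 70 = 4900/0.03 + 70 ≈ 163403.3 mm ≈ 163 m.

163 m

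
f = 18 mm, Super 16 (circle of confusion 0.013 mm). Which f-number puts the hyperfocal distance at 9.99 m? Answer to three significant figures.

Rearrange H = f²/(N·c) + f for N: N = f² / ((H − f)·c).
N = 18² / ((9990 − 18) × 0.013) = 324 / 129.6 ≈ 2.50.

f/2.50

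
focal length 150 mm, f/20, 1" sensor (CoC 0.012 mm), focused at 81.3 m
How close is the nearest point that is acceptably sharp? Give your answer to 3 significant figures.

Hyperfocal distance H = f²/(N·c) + f = 150²/(20 × 0.012) + 150 = 22500/0.24 + 150 ≈ 93900.0 mm ≈ 93.90 m.
Near limit Dn = s·(H − f)/(H + s − 2f) = 81300 × (93900.0 − 150) / (93900.0 + 81300 − 2 × 150) = 81300 × 93750.0 / 174900.0 ≈ 43578 mm ≈ 43.6 m.

43.6 m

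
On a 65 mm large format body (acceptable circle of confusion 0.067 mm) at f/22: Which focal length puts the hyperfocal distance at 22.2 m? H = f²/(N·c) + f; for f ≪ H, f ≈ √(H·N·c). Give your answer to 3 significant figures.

180 mm

From H = f²/(N·c) + f, with f ≪ H: f ≈ √(H·N·c) = √(22200 × 22 × 0.067) = √32723 ≈ 180.9 mm.
Exact: f² + N·c·f − N·c·H = 0 ⇒ f = (−N·c + √((N·c)² + 4·N·c·H))/2 = (−1.474 + √130893)/2 ≈ 180.16 mm ≈ 180 mm.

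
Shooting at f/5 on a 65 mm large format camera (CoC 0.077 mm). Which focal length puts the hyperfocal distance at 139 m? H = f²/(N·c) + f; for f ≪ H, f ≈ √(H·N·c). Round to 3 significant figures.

From H = f²/(N·c) + f, with f ≪ H: f ≈ √(H·N·c) = √(139000 × 5 × 0.077) = √53515 ≈ 231.3 mm.
The +f correction barely moves this — solving exactly, f² + N·c·f − N·c·H = 0 ⇒ f = (−N·c + √((N·c)² + 4·N·c·H))/2 = (−0.385 + √214060)/2 ≈ 231.14 mm, so f ≈ 231 mm.

231 mm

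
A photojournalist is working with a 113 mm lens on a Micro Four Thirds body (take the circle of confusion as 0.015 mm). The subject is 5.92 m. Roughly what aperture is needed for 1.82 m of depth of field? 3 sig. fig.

Write h = H − f = f²/(N·c). The thin-lens limits are Dn = s·h/(h + (s−f)) and Df = s·h/(h − (s−f)), so DoF = Df − Dn = 2·s·(s−f)·h / (h² − (s−f)²).
That is a quadratic in h: DoF·h² − 2·s·(s−f)·h − DoF·(s−f)² = 0 ⇒ h = (s−f)·(s + √(s² + DoF²)) / DoF = 5807 × (5920 + √(5920² + 1820²)) / 1820 = 5807 × (5920 + 6193.45) / 1820 ≈ 38650 mm.
Then N = f²/(c·h) = 113² / (0.015 × 38650) = 12769 / 579.75 ≈ 22.

f/22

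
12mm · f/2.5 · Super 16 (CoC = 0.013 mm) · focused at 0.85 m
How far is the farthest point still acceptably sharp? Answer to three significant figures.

1.05 m

Hyperfocal distance H = f²/(N·c) + f = 12²/(2.5 × 0.013) + 12 = 144/0.0325 + 12 ≈ 4442.8 mm ≈ 4.443 m.
Far limit Df = s·(H − f)/(H − s) = 850 × (4442.8 − 12) / (4442.8 − 850) = 850 × 4430.8 / 3592.8 ≈ 1048.3 mm ≈ 1.05 m.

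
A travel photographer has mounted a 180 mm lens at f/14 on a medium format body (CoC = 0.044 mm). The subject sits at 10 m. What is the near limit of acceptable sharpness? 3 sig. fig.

Hyperfocal distance H = f²/(N·c) + f = 180²/(14 × 0.044) + 180 = 32400/0.616 + 180 ≈ 52777.4 mm ≈ 52.78 m.
Near limit Dn = s·(H − f)/(H + s − 2f) = 10000 × (52777.4 − 180) / (52777.4 + 10000 − 2 × 180) = 10000 × 52597.4 / 62417.4 ≈ 8426.7 mm ≈ 8.43 m.

8.43 m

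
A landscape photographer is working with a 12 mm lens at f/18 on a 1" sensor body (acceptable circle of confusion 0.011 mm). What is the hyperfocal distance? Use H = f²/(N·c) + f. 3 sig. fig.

0.739 m

Hyperfocal distance H = f²/(N·c) + f = 12²/(18 × 0.011) + 12 = 144/0.198 + 12 ≈ 739.3 mm ≈ 0.739 m.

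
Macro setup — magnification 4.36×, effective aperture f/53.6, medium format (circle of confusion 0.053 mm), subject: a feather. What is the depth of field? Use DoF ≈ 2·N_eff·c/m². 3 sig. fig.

At magnification m, DoF ≈ 2·N_eff·c/m² = 2 × 53.6 × 0.053 / 4.36² = 5.682 / 19.01 ≈ 0.299 mm.

0.299 mm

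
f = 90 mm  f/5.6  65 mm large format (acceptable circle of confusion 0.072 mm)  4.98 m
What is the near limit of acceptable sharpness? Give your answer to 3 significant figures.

Hyperfocal distance H = f²/(N·c) + f = 90²/(5.6 × 0.072) + 90 = 8100/0.4032 + 90 ≈ 20179.3 mm ≈ 20.18 m.
Near limit Dn = s·(H − f)/(H + s − 2f) = 4980 × (20179.3 − 90) / (20179.3 + 4980 − 2 × 90) = 4980 × 20089.3 / 24979.3 ≈ 4005.1 mm ≈ 4.01 m.

4.01 m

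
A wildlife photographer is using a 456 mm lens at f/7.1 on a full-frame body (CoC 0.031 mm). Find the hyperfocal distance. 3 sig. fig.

Hyperfocal distance H = f²/(N·c) + f = 456²/(7.1 × 0.031) + 456 = 207936/0.2201 + 456 ≈ 945190.2 mm ≈ 945 m.

945 m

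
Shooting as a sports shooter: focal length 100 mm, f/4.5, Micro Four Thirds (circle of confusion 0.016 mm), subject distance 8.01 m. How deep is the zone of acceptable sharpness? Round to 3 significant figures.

0.915 m

Hyperfocal distance H = f²/(N·c) + f = 100²/(4.5 × 0.016) + 100 = 10000/0.072 + 100 ≈ 138988.9 mm ≈ 139.0 m.
Near limit Dn = s·(H − f)/(H + s − 2f) = 8010 × (138988.9 − 100) / (138988.9 + 8010 − 2 × 100) = 8010 × 138888.9 / 146798.9 ≈ 7578.40 mm.
Far limit Df = s·(H − f)/(H − s) = 8010 × (138988.9 − 100) / (138988.9 − 8010) = 8010 × 138888.9 / 130978.9 ≈ 8493.74 mm.
Depth of field = Df − Dn = 8493.74 − 7578.40 ≈ 915.34 mm ≈ 0.915 m.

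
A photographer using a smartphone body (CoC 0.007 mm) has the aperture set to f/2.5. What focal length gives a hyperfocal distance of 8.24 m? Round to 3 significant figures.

From H = f²/(N·c) + f, with f ≪ H: f ≈ √(H·N·c) = √(8240 × 2.5 × 0.007) = √144.20 ≈ 12.01 mm.
The +f correction barely moves this — solving exactly, f² + N·c·f − N·c·H = 0 ⇒ f = (−N·c + √((N·c)² + 4·N·c·H))/2 = (−0.0175 + √576.80)/2 ≈ 12.000 mm, so f ≈ 12.0 mm.

12.0 mm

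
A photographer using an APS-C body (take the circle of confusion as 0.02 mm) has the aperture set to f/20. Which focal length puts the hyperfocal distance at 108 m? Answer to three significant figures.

208 mm

From H = f²/(N·c) + f, with f ≪ H: f ≈ √(H·N·c) = √(108000 × 20 × 0.02) = √43200 ≈ 207.8 mm.
The +f correction barely moves this — solving exactly, f² + N·c·f − N·c·H = 0 ⇒ f = (−N·c + √((N·c)² + 4·N·c·H))/2 = (−0.4 + √172800)/2 ≈ 207.65 mm, so f ≈ 208 mm.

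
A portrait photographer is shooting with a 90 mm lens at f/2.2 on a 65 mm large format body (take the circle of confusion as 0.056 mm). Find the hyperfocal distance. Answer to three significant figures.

Hyperfocal distance H = f²/(N·c) + f = 90²/(2.2 × 0.056) + 90 = 8100/0.1232 + 90 ≈ 65836.8 mm ≈ 65.8 m.

65.8 m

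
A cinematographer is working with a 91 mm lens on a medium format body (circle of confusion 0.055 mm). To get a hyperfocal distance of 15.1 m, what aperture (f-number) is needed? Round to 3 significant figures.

Rearrange H = f²/(N·c) + f for N: N = f² / ((H − f)·c).
N = 91² / ((15100 − 91) × 0.055) = 8281 / 825.5 ≈ 10.

f/10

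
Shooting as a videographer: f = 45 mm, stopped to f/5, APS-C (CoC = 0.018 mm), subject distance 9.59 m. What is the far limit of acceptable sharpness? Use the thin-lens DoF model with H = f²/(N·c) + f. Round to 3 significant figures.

Hyperfocal distance H = f²/(N·c) + f = 45²/(5 × 0.018) + 45 = 2025/0.09 + 45 ≈ 22545.0 mm ≈ 22.55 m.
Far limit Df = s·(H − f)/(H − s) = 9590 × (22545.0 − 45) / (22545.0 − 9590) = 9590 × 22500.0 / 12955.0 ≈ 16656 mm ≈ 16.7 m.

16.7 m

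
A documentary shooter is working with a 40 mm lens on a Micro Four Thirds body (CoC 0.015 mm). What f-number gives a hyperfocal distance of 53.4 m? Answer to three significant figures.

Rearrange H = f²/(N·c) + f for N: N = f² / ((H − f)·c).
N = 40² / ((53400 − 40) × 0.015) = 1600 / 800.4 ≈ 2.00.

f/2.00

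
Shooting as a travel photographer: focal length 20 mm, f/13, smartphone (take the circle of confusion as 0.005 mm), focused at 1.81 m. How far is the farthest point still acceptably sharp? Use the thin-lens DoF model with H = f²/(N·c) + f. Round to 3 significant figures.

2.55 m

Hyperfocal distance H = f²/(N·c) + f = 20²/(13 × 0.005) + 20 = 400/0.065 + 20 ≈ 6173.8 mm ≈ 6.174 m.
Far limit Df = s·(H − f)/(H − s) = 1810 × (6173.8 − 20) / (6173.8 − 1810) = 1810 × 6153.8 / 4363.8 ≈ 2552.4 mm ≈ 2.55 m.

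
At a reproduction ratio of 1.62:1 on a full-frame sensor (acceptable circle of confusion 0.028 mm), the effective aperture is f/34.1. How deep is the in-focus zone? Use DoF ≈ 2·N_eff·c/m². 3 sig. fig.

At magnification m, DoF ≈ 2·N_eff·c/m² = 2 × 34.1 × 0.028 / 1.62² = 1.91 / 2.624 ≈ 0.728 mm.

0.728 mm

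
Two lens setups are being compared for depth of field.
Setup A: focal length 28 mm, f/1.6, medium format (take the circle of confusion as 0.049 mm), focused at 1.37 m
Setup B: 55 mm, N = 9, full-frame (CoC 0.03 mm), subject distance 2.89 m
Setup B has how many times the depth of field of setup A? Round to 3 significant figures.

Setup A: H = 28²/(1.6×0.049) + 28 ≈ 10028.0 mm; DoF = Df − Dn = 1582.35 − 1207.90 ≈ 374.45 mm.
Setup B: H = 55²/(9×0.03) + 55 ≈ 11258.7 mm; DoF = Df − Dn = 3869.0 − 2306.4 ≈ 1562.6 mm.
Ratio = 1562.6 / 374.45 ≈ 4.17.

4.17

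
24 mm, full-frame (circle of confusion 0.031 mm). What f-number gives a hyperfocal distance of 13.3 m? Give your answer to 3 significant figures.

Rearrange H = f²/(N·c) + f for N: N = f² / ((H − f)·c).
N = 24² / ((13300 − 24) × 0.031) = 576 / 411.6 ≈ 1.40.

f/1.40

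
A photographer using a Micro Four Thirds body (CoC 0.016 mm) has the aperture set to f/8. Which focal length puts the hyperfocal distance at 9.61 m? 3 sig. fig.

35.0 mm

From H = f²/(N·c) + f, with f ≪ H: f ≈ √(H·N·c) = √(9610 × 8 × 0.016) = √1230.1 ≈ 35.07 mm.
Exact: f² + N·c·f − N·c·H = 0 ⇒ f = (−N·c + √((N·c)² + 4·N·c·H))/2 = (−0.128 + √4920.3)/2 ≈ 35.009 mm ≈ 35.0 mm.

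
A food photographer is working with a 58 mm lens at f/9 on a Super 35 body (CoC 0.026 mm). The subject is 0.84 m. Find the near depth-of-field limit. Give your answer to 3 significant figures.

Hyperfocal distance H = f²/(N·c) + f = 58²/(9 × 0.026) + 58 = 3364/0.234 + 58 ≈ 14434.1 mm ≈ 14.43 m.
Near limit Dn = s·(H − f)/(H + s − 2f) = 840 × (14434.1 − 58) / (14434.1 + 840 − 2 × 58) = 840 × 14376.1 / 15158.1 ≈ 796.66 mm ≈ 0.797 m.

0.797 m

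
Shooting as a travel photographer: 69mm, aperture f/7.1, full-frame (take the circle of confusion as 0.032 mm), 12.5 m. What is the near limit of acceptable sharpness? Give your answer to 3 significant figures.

Hyperfocal distance H = f²/(N·c) + f = 69²/(7.1 × 0.032) + 69 = 4761/0.2272 + 69 ≈ 21024.1 mm ≈ 21.02 m.
Near limit Dn = s·(H − f)/(H + s − 2f) = 12500 × (21024.1 − 69) / (21024.1 + 12500 − 2 × 69) = 12500 × 20955.1 / 33386.1 ≈ 7845.7 mm ≈ 7.85 m.

7.85 m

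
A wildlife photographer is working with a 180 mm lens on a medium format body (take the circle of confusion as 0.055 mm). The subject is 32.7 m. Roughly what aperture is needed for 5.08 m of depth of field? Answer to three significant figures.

Write h = H − f = f²/(N·c). The thin-lens limits are Dn = s·h/(h + (s−f)) and Df = s·h/(h − (s−f)), so DoF = Df − Dn = 2·s·(s−f)·h / (h² − (s−f)²).
That is a quadratic in h: DoF·h² − 2·s·(s−f)·h − DoF·(s−f)² = 0 ⇒ h = (s−f)·(s + √(s² + DoF²)) / DoF = 32520 × (32700 + √(32700² + 5080²)) / 5080 = 32520 × (32700 + 33092.2) / 5080 ≈ 421174 mm.
Then N = f²/(c·h) = 180² / (0.055 × 421174) = 32400 / 23165 ≈ 1.40.

f/1.40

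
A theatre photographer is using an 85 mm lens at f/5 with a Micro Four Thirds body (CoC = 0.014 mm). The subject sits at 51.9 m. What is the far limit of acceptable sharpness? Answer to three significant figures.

104 m

Hyperfocal distance H = f²/(N·c) + f = 85²/(5 × 0.014) + 85 = 7225/0.07 + 85 ≈ 103299.3 mm ≈ 103.3 m.
Far limit Df = s·(H − f)/(H − s) = 51900 × (103299.3 − 85) / (103299.3 − 51900) = 51900 × 103214.3 / 51399.3 ≈ 104220 mm ≈ 104 m.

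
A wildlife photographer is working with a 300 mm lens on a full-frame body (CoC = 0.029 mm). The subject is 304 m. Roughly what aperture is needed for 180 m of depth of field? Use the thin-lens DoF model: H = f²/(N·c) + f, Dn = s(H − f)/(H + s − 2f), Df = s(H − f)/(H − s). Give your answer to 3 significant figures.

f/2.80

Write h = H − f = f²/(N·c). The thin-lens limits are Dn = s·h/(h + (s−f)) and Df = s·h/(h − (s−f)), so DoF = Df − Dn = 2·s·(s−f)·h / (h² − (s−f)²).
That is a quadratic in h: DoF·h² − 2·s·(s−f)·h − DoF·(s−f)² = 0 ⇒ h = (s−f)·(s + √(s² + DoF²)) / DoF = 303700 × (304000 + √(304000² + 180000²)) / 180000 = 303700 × (304000 + 353293) / 180000 ≈ 1108999 mm.
Then N = f²/(c·h) = 300² / (0.029 × 1108999) = 90000 / 32161 ≈ 2.80.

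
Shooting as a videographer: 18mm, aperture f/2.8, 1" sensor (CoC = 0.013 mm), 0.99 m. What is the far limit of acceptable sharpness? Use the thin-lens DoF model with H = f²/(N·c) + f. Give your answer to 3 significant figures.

Hyperfocal distance H = f²/(N·c) + f = 18²/(2.8 × 0.013) + 18 = 324/0.0364 + 18 ≈ 8919.1 mm ≈ 8.919 m.
Far limit Df = s·(H − f)/(H − s) = 990 × (8919.1 − 18) / (8919.1 − 990) = 990 × 8901.1 / 7929.1 ≈ 1111.4 mm ≈ 1.11 m.

1.11 m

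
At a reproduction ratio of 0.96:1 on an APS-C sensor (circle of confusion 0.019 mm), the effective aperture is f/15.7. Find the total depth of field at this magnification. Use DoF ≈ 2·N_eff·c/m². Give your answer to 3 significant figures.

At magnification m, DoF ≈ 2·N_eff·c/m² = 2 × 15.7 × 0.019 / 0.96² = 0.5966 / 0.9216 ≈ 0.647 mm.

0.647 mm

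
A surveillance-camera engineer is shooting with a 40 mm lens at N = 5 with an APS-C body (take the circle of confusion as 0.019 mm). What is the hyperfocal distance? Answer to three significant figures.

Hyperfocal distance H = f²/(N·c) + f = 40²/(5 × 0.019) + 40 = 1600/0.095 + 40 ≈ 16882.1 mm ≈ 16.9 m.

16.9 m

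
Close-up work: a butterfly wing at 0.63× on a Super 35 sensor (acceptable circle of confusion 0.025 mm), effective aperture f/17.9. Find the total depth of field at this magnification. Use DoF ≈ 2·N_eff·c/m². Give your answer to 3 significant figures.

At magnification m, DoF ≈ 2·N_eff·c/m² = 2 × 17.9 × 0.025 / 0.63² = 0.895 / 0.3969 ≈ 2.25 mm.

2.25 mm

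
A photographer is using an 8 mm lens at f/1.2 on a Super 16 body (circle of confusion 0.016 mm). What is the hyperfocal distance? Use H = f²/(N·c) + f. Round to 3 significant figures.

3.34 m

Hyperfocal distance H = f²/(N·c) + f = 8²/(1.2 × 0.016) + 8 = 64/0.0192 + 8 ≈ 3341.3 mm ≈ 3.34 m.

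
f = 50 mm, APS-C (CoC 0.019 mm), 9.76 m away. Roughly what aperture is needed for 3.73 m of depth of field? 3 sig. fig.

Write h = H − f = f²/(N·c). The thin-lens limits are Dn = s·h/(h + (s−f)) and Df = s·h/(h − (s−f)), so DoF = Df − Dn = 2·s·(s−f)·h / (h² − (s−f)²).
That is a quadratic in h: DoF·h² − 2·s·(s−f)·h − DoF·(s−f)² = 0 ⇒ h = (s−f)·(s + √(s² + DoF²)) / DoF = 9710 × (9760 + √(9760² + 3730²)) / 3730 = 9710 × (9760 + 10448.5) / 3730 ≈ 52607 mm.
Then N = f²/(c·h) = 50² / (0.019 × 52607) = 2500 / 999.53 ≈ 2.50.

f/2.50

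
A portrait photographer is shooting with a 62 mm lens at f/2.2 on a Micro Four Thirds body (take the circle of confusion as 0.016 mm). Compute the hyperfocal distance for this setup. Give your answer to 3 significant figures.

Hyperfocal distance H = f²/(N·c) + f = 62²/(2.2 × 0.016) + 62 = 3844/0.0352 + 62 ≈ 109266.5 mm ≈ 109 m.

109 m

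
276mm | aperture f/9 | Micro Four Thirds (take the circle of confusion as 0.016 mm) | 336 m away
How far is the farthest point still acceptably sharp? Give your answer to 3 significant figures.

Hyperfocal distance H = f²/(N·c) + f = 276²/(9 × 0.016) + 276 = 76176/0.144 + 276 ≈ 529276.0 mm ≈ 529.3 m.
Far limit Df = s·(H − f)/(H − s) = 336000 × (529276.0 − 276) / (529276.0 − 336000) = 336000 × 529000.0 / 193276.0 ≈ 919638 mm ≈ 920 m.

920 m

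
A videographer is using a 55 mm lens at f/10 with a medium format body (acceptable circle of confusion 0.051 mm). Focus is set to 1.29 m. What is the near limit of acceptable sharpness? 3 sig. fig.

1.07 m

Hyperfocal distance H = f²/(N·c) + f = 55²/(10 × 0.051) + 55 = 3025/0.51 + 55 ≈ 5986.4 mm ≈ 5.986 m.
Near limit Dn = s·(H − f)/(H + s − 2f) = 1290 × (5986.4 − 55) / (5986.4 + 1290 − 2 × 55) = 1290 × 5931.4 / 7166.4 ≈ 1067.7 mm ≈ 1.07 m.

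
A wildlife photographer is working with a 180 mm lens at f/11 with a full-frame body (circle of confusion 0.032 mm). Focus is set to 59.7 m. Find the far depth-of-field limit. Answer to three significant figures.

169 m

Hyperfocal distance H = f²/(N·c) + f = 180²/(11 × 0.032) + 180 = 32400/0.352 + 180 ≈ 92225.5 mm ≈ 92.23 m.
Far limit Df = s·(H − f)/(H − s) = 59700 × (92225.5 − 180) / (92225.5 − 59700) = 59700 × 92045.5 / 32525.5 ≈ 168948 mm ≈ 169 m.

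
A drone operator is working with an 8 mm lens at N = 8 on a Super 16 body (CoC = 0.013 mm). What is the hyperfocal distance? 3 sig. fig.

Hyperfocal distance H = f²/(N·c) + f = 8²/(8 × 0.013) + 8 = 64/0.104 + 8 ≈ 623.4 mm ≈ 0.623 m.

0.623 m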